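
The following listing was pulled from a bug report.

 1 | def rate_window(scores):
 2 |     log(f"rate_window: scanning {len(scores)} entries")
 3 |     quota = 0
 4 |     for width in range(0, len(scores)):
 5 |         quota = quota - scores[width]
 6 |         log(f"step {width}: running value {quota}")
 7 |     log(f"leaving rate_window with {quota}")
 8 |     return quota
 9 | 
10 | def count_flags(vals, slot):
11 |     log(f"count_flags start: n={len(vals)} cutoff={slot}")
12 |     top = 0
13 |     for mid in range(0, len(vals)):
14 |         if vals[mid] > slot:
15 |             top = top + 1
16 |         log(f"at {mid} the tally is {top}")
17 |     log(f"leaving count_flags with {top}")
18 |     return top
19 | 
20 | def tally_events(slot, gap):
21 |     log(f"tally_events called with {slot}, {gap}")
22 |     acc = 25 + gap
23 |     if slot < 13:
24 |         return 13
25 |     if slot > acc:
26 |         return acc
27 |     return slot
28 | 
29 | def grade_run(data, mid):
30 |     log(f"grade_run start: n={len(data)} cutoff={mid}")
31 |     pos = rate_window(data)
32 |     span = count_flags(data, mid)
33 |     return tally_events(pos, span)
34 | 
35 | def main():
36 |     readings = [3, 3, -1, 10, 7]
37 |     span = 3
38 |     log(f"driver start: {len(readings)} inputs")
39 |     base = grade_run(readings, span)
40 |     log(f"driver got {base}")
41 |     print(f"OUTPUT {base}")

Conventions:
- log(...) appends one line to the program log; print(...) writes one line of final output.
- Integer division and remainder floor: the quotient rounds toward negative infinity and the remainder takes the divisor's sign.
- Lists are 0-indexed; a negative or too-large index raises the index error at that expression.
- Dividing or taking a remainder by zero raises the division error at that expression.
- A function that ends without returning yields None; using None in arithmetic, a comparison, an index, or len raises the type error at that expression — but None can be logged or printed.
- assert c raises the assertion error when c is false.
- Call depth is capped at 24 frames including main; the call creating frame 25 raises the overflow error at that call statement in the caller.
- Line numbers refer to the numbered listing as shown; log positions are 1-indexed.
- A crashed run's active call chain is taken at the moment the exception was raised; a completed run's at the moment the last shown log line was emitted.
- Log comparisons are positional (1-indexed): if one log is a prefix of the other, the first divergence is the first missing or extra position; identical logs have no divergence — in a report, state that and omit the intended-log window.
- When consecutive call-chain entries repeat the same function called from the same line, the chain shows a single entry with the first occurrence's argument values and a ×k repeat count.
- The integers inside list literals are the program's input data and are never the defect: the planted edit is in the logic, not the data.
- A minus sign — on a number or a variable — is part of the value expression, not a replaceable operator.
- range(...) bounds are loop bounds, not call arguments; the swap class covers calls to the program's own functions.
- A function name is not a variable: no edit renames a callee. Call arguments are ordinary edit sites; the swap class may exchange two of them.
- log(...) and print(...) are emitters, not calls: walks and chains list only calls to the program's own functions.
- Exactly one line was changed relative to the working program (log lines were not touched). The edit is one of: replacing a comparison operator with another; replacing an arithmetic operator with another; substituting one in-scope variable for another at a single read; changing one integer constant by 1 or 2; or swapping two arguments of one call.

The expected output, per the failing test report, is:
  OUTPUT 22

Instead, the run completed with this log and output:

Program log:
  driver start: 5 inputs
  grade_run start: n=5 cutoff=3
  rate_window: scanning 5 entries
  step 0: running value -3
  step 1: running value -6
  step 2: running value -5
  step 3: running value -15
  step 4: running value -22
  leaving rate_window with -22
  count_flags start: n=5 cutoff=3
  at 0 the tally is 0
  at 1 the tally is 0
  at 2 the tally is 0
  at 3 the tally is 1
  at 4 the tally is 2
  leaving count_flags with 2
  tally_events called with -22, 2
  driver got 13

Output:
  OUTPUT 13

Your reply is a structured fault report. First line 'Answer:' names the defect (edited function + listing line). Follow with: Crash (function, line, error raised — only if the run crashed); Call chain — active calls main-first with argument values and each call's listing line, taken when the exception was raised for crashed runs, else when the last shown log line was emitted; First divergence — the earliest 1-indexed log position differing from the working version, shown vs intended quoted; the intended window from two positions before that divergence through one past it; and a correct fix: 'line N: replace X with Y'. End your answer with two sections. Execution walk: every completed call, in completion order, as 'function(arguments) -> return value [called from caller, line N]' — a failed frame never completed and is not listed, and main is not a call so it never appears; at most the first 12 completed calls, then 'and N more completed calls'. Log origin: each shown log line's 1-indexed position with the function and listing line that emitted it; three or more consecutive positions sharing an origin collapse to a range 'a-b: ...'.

Answer: the defect is in rate_window at line 5.
Core observation: Log line 4 is where behavior first shows: 'step 0: running value -3' appears instead of 'step 0: running value 3'.
Call chain: main.
First divergence: at position 4 the run shows 'step 0: running value -3' where the working version logs 'step 0: running value 3'.
Intended log window:
  2: grade_run start: n=5 cutoff=3
  3: rate_window: scanning 5 entries
  4: step 0: running value 3
  5: step 1: running value 6
Execution walk:
  rate_window([3, 3, -1, 10, 7]) -> -22  [called from grade_run, line 31]
  count_flags([3, 3, -1, 10, 7], 3) -> 2  [called from grade_run, line 32]
  tally_events(-22, 2) -> 13  [called from grade_run, line 33]
  grade_run([3, 3, -1, 10, 7], 3) -> 13  [called from main, line 39]
Log origin:
  1: logged in main at line 38
  2: logged in grade_run at line 30
  3: logged in rate_window at line 2
  4-8: logged in rate_window at line 6
  9: logged in rate_window at line 7
  10: logged in count_flags at line 11
  11-15: logged in count_flags at line 16
  16: logged in count_flags at line 17
  17: logged in tally_events at line 21
  18: logged in main at line 40
A correct fix: line 5: replace `-` with `+`.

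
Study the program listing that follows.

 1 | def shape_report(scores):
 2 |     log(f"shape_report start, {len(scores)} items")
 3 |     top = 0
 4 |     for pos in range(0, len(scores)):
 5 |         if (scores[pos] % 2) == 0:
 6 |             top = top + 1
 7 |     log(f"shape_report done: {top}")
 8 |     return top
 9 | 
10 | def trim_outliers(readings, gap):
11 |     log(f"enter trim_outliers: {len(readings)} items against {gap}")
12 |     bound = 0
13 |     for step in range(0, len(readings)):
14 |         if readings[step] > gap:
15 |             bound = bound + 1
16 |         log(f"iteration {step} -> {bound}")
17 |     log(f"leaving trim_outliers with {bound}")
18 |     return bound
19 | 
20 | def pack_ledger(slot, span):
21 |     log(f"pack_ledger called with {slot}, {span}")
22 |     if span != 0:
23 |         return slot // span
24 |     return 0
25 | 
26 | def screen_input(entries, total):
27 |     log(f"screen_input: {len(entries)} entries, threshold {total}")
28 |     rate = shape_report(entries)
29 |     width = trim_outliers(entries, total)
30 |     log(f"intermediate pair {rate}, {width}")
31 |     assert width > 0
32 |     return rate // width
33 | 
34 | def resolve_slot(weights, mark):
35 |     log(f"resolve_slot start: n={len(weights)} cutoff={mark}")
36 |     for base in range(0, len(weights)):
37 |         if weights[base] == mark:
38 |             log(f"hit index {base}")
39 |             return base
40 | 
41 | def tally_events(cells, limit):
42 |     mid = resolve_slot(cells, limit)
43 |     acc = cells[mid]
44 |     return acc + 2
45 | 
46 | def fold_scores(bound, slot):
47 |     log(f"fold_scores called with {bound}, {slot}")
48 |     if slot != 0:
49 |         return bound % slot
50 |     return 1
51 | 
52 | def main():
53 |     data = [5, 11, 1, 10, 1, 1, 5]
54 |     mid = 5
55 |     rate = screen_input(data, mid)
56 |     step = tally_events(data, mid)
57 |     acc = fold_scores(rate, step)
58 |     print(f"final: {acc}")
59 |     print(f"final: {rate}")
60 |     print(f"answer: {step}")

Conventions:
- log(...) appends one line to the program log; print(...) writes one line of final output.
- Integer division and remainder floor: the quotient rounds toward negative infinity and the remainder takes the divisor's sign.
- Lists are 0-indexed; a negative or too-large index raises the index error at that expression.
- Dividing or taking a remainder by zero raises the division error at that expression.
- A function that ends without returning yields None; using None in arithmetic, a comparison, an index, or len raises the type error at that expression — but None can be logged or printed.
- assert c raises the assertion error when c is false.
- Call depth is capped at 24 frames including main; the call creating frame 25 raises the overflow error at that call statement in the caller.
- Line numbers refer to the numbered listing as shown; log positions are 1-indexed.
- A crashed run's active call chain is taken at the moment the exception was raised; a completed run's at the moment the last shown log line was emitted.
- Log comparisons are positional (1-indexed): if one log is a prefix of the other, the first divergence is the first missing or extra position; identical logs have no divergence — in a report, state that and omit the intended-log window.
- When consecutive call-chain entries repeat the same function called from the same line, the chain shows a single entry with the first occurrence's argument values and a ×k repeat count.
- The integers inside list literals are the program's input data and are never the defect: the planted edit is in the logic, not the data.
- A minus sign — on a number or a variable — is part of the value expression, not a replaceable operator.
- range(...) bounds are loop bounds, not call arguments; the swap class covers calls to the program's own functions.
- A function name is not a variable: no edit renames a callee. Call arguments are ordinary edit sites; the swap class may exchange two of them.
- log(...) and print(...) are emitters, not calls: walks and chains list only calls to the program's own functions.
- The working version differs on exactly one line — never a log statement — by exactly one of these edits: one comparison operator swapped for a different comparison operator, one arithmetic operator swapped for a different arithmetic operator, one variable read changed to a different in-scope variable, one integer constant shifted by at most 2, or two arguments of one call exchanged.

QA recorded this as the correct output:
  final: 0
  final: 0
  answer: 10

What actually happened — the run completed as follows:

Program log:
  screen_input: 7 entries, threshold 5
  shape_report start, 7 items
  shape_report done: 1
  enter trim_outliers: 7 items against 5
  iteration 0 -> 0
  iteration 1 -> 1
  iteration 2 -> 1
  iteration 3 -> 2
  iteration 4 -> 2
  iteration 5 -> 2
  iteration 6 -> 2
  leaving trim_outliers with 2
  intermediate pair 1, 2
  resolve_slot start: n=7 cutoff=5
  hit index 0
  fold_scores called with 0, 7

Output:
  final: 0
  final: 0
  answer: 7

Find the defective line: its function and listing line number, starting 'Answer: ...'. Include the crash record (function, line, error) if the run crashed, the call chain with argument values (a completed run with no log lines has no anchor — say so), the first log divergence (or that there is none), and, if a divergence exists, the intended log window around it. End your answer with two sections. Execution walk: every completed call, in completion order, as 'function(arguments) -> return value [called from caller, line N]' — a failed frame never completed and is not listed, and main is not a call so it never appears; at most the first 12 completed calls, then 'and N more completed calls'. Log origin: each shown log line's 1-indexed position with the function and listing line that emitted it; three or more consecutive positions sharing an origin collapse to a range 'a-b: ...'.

Answer: the defect is in tally_events at line 44.
Key observation: The log first diverges at position 16: the faulty run prints 'fold_scores called with 0, 7' where the working version prints 'fold_scores called with 0, 10'.
Call chain: main -> fold_scores(0, 7) (called at line 57).
First divergence: position 16 — shown 'fold_scores called with 0, 7', intended 'fold_scores called with 0, 10'.
Intended log window:
  14: resolve_slot start: n=7 cutoff=5
  15: hit index 0
  16: fold_scores called with 0, 10
Execution walk:
  shape_report([5, 11, 1, 10, 1, 1, 5]) -> 1  [called from screen_input, line 28]
  trim_outliers([5, 11, 1, 10, 1, 1, 5], 5) -> 2  [called from screen_input, line 29]
  screen_input([5, 11, 1, 10, 1, 1, 5], 5) -> 0  [called from main, line 55]
  resolve_slot([5, 11, 1, 10, 1, 1, 5], 5) -> 0  [called from tally_events, line 42]
  tally_events([5, 11, 1, 10, 1, 1, 5], 5) -> 7  [called from main, line 56]
  fold_scores(0, 7) -> 0  [called from main, line 57]
Log line origins:
  1: emitted by screen_input (line 27)
  2: emitted by shape_report (line 2)
  3: emitted by shape_report (line 7)
  4: emitted by trim_outliers (line 11)
  5-11: emitted by trim_outliers (line 16)
  12: emitted by trim_outliers (line 17)
  13: emitted by screen_input (line 30)
  14: emitted by resolve_slot (line 35)
  15: emitted by resolve_slot (line 38)
  16: emitted by fold_scores (line 47)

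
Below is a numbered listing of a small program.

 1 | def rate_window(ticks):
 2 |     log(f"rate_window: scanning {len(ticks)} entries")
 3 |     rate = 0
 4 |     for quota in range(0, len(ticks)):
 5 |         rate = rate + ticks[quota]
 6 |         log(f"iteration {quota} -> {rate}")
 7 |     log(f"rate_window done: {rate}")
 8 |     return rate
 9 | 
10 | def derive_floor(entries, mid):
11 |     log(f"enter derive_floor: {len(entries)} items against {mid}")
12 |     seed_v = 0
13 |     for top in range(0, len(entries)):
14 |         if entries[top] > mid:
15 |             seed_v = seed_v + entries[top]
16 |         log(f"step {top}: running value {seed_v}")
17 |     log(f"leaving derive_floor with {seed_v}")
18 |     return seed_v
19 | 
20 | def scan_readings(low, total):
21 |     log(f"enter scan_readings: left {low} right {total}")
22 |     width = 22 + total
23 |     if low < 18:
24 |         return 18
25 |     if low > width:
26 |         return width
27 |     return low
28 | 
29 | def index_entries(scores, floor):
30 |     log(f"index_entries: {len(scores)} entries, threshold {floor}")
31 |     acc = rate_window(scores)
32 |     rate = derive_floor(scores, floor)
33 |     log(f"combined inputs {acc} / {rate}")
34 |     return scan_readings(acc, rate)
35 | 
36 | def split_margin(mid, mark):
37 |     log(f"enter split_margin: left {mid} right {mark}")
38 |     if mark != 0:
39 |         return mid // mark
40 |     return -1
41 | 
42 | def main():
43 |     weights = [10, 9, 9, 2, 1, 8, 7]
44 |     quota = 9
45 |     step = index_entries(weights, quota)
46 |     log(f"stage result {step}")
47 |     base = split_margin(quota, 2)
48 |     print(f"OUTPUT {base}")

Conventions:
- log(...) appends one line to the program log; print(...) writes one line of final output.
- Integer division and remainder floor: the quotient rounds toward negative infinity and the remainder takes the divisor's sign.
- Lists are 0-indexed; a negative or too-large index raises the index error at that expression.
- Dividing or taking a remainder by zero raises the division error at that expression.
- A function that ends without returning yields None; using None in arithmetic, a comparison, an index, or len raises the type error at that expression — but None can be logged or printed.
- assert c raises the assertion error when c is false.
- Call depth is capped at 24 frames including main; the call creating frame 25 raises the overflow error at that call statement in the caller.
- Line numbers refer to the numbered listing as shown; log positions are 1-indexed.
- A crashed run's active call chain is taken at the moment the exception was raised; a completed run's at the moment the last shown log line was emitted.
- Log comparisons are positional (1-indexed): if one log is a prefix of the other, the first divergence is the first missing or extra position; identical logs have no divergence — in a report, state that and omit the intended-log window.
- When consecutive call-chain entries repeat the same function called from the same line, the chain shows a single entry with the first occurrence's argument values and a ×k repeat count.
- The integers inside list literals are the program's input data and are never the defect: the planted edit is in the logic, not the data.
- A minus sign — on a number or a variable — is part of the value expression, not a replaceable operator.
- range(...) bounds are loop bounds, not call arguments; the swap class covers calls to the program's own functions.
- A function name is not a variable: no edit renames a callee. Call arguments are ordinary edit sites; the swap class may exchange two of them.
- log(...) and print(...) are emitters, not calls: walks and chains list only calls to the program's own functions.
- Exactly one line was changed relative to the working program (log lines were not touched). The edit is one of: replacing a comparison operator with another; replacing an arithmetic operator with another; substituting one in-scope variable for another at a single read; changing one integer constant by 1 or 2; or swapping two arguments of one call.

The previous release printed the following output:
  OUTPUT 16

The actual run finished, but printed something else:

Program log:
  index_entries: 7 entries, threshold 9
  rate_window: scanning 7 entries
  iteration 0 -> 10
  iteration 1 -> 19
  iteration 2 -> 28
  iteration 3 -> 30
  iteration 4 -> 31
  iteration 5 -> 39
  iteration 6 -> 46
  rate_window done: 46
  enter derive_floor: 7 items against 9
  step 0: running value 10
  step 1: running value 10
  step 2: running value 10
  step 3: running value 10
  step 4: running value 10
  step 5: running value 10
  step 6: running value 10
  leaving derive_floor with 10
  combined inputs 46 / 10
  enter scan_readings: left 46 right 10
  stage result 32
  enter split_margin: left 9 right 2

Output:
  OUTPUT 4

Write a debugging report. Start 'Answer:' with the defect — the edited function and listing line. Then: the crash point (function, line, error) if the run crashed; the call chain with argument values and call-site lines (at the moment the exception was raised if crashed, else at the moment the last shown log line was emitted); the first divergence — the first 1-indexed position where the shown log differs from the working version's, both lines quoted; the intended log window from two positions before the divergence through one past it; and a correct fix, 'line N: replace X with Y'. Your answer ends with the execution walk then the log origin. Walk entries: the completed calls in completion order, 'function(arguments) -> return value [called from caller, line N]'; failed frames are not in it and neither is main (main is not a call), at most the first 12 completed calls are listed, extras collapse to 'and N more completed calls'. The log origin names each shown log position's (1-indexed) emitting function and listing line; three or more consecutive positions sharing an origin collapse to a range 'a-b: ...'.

Answer: the defect is in main at line 47.
Core observation: The earliest visible damage is log position 23 — 'enter split_margin: left 9 right 2' rather than the intended 'enter split_margin: left 32 right 2'.
Call chain: main -> split_margin(9, 2) (called at line 47).
First divergence: position 23 — the shown line 'enter split_margin: left 9 right 2' should read 'enter split_margin: left 32 right 2'.
Intended log window:
  21: enter scan_readings: left 46 right 10
  22: stage result 32
  23: enter split_margin: left 32 right 2
Execution walk:
  rate_window([10, 9, 9, 2, 1, 8, 7]) -> 46  [called from index_entries, line 31]
  derive_floor([10, 9, 9, 2, 1, 8, 7], 9) -> 10  [called from index_entries, line 32]
  scan_readings(46, 10) -> 32  [called from index_entries, line 34]
  index_entries([10, 9, 9, 2, 1, 8, 7], 9) -> 32  [called from main, line 45]
  split_margin(9, 2) -> 4  [called from main, line 47]
Log origin:
  1 — index_entries, line 30
  2 — rate_window, line 2
  3-9 — rate_window, line 6
  10 — rate_window, line 7
  11 — derive_floor, line 11
  12-18 — derive_floor, line 16
  19 — derive_floor, line 17
  20 — index_entries, line 33
  21 — scan_readings, line 21
  22 — main, line 46
  23 — split_margin, line 37
A correct fix: line 47: replace `quota` with `step`.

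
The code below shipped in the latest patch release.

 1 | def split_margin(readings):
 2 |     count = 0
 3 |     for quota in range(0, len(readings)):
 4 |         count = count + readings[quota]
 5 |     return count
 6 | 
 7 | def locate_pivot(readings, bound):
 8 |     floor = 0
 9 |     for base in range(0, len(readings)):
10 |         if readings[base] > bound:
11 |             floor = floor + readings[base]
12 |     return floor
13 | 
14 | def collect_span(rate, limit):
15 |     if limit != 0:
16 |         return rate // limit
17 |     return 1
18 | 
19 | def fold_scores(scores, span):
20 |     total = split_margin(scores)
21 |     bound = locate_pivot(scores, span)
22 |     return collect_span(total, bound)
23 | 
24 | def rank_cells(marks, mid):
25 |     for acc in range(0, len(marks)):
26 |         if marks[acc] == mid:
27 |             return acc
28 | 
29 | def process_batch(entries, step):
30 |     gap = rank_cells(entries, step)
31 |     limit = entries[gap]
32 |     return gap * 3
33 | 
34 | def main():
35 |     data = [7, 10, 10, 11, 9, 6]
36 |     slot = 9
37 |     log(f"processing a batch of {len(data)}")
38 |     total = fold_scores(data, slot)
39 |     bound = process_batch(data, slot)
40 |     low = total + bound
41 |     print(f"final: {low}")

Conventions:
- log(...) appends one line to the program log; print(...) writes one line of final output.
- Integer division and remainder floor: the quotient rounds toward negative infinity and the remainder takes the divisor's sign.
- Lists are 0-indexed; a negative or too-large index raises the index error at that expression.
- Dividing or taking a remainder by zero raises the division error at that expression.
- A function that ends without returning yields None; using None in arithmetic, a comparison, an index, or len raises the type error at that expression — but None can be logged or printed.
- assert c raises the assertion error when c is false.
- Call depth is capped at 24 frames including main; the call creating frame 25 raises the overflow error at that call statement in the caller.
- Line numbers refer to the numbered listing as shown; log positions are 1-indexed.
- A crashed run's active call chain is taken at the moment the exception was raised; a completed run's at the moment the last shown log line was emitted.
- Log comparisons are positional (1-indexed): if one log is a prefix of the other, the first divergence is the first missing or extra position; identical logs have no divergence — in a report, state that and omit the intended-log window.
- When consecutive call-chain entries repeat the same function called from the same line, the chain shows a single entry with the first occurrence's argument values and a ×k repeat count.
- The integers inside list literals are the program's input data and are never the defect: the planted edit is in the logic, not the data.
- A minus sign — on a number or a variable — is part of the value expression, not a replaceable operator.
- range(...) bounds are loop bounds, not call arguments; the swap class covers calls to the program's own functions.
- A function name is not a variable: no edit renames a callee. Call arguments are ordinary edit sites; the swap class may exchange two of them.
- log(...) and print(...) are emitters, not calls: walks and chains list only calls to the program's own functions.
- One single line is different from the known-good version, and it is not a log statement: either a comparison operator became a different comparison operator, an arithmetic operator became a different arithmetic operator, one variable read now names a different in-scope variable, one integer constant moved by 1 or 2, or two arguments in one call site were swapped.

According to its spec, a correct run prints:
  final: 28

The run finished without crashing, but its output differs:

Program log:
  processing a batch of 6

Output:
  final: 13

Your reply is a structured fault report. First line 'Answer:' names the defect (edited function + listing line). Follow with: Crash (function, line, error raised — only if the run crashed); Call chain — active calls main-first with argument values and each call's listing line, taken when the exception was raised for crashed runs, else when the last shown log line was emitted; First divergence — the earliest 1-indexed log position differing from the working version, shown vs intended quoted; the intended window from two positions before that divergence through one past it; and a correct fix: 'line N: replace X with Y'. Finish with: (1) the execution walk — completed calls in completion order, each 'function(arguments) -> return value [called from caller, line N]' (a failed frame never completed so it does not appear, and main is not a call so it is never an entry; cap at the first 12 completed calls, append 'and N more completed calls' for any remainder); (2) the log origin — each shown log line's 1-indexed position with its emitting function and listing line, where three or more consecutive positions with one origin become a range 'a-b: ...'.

Answer: the defect is in process_batch at line 32.
Key observation: Nothing in the log betrays the bug — only the output does.
Call chain: main.
First divergence: there is none — every log position agrees.
Execution walk:
  split_margin([7, 10, 10, 11, 9, 6]) -> 53  [called from fold_scores, line 20]
  locate_pivot([7, 10, 10, 11, 9, 6], 9) -> 31  [called from fold_scores, line 21]
  collect_span(53, 31) -> 1  [called from fold_scores, line 22]
  fold_scores([7, 10, 10, 11, 9, 6], 9) -> 1  [called from main, line 38]
  rank_cells([7, 10, 10, 11, 9, 6], 9) -> 4  [called from process_batch, line 30]
  process_batch([7, 10, 10, 11, 9, 6], 9) -> 12  [called from main, line 39]
Log origins:
  1: from main, line 37
A correct fix: line 32: replace `gap` with `limit`.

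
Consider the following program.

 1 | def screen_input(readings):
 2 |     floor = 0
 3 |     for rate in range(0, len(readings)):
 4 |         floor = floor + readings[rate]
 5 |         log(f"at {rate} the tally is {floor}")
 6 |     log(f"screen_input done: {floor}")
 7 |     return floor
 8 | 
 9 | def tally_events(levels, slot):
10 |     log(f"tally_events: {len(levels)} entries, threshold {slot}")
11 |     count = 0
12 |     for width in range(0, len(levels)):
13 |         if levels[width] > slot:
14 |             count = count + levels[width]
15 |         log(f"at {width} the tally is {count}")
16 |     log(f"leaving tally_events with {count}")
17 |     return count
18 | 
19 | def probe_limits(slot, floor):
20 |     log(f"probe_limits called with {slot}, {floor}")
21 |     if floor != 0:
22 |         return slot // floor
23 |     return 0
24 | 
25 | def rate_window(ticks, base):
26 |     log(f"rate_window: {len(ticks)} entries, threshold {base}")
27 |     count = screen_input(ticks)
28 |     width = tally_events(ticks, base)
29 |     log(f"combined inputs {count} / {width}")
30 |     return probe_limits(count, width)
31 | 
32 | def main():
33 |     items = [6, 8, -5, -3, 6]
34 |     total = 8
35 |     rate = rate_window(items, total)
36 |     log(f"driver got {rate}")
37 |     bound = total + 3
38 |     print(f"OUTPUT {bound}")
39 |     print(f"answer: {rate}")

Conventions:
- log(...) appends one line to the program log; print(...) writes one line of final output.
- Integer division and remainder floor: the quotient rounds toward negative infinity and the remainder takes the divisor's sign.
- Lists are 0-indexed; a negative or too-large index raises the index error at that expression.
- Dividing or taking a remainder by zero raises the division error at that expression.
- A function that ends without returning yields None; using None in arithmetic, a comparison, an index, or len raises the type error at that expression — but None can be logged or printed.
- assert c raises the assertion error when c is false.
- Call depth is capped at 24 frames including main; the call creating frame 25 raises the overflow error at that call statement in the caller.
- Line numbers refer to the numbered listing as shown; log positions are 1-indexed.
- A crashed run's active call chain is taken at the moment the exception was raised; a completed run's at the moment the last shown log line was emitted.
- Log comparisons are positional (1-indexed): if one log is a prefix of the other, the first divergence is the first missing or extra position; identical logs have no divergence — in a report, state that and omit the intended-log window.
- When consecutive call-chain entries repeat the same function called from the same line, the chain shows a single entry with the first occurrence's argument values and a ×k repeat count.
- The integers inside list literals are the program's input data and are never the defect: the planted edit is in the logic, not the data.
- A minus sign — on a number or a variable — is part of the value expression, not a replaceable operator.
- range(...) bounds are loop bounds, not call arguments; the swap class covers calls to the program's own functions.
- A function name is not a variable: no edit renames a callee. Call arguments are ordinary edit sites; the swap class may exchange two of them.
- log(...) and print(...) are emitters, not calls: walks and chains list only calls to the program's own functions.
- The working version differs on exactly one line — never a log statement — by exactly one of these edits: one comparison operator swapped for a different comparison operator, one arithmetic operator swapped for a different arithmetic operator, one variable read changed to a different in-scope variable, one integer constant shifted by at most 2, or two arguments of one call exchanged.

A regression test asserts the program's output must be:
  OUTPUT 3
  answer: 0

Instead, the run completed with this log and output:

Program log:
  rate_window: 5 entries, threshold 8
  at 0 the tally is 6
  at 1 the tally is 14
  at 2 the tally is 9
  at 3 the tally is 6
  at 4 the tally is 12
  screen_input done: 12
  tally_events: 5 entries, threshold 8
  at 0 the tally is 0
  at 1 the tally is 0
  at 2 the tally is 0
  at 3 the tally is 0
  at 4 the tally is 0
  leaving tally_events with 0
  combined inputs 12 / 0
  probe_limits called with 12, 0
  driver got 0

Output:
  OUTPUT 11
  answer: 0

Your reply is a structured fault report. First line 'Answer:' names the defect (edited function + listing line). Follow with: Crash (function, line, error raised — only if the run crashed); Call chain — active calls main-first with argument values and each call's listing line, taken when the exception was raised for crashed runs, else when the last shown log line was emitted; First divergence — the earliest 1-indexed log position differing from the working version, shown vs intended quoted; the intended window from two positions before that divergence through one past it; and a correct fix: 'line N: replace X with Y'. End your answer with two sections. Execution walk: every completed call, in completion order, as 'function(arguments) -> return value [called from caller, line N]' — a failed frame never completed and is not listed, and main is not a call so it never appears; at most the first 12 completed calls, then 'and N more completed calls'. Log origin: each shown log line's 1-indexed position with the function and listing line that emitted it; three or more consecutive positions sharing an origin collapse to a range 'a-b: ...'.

Answer: the defect is in main at line 37.
The tell: No log line changed; the fault shows up purely in the output.
Call chain: main.
First divergence: there is none — every log position agrees.
Execution walk:
  screen_input([6, 8, -5, -3, 6]) -> 12  [called from rate_window, line 27]
  tally_events([6, 8, -5, -3, 6], 8) -> 0  [called from rate_window, line 28]
  probe_limits(12, 0) -> 0  [called from rate_window, line 30]
  rate_window([6, 8, -5, -3, 6], 8) -> 0  [called from main, line 35]
Origin of each log line:
  1: from rate_window, line 26
  2-6: from screen_input, line 5
  7: from screen_input, line 6
  8: from tally_events, line 10
  9-13: from tally_events, line 15
  14: from tally_events, line 16
  15: from rate_window, line 29
  16: from probe_limits, line 20
  17: from main, line 36
A correct fix: line 37: replace `total` with `rate`.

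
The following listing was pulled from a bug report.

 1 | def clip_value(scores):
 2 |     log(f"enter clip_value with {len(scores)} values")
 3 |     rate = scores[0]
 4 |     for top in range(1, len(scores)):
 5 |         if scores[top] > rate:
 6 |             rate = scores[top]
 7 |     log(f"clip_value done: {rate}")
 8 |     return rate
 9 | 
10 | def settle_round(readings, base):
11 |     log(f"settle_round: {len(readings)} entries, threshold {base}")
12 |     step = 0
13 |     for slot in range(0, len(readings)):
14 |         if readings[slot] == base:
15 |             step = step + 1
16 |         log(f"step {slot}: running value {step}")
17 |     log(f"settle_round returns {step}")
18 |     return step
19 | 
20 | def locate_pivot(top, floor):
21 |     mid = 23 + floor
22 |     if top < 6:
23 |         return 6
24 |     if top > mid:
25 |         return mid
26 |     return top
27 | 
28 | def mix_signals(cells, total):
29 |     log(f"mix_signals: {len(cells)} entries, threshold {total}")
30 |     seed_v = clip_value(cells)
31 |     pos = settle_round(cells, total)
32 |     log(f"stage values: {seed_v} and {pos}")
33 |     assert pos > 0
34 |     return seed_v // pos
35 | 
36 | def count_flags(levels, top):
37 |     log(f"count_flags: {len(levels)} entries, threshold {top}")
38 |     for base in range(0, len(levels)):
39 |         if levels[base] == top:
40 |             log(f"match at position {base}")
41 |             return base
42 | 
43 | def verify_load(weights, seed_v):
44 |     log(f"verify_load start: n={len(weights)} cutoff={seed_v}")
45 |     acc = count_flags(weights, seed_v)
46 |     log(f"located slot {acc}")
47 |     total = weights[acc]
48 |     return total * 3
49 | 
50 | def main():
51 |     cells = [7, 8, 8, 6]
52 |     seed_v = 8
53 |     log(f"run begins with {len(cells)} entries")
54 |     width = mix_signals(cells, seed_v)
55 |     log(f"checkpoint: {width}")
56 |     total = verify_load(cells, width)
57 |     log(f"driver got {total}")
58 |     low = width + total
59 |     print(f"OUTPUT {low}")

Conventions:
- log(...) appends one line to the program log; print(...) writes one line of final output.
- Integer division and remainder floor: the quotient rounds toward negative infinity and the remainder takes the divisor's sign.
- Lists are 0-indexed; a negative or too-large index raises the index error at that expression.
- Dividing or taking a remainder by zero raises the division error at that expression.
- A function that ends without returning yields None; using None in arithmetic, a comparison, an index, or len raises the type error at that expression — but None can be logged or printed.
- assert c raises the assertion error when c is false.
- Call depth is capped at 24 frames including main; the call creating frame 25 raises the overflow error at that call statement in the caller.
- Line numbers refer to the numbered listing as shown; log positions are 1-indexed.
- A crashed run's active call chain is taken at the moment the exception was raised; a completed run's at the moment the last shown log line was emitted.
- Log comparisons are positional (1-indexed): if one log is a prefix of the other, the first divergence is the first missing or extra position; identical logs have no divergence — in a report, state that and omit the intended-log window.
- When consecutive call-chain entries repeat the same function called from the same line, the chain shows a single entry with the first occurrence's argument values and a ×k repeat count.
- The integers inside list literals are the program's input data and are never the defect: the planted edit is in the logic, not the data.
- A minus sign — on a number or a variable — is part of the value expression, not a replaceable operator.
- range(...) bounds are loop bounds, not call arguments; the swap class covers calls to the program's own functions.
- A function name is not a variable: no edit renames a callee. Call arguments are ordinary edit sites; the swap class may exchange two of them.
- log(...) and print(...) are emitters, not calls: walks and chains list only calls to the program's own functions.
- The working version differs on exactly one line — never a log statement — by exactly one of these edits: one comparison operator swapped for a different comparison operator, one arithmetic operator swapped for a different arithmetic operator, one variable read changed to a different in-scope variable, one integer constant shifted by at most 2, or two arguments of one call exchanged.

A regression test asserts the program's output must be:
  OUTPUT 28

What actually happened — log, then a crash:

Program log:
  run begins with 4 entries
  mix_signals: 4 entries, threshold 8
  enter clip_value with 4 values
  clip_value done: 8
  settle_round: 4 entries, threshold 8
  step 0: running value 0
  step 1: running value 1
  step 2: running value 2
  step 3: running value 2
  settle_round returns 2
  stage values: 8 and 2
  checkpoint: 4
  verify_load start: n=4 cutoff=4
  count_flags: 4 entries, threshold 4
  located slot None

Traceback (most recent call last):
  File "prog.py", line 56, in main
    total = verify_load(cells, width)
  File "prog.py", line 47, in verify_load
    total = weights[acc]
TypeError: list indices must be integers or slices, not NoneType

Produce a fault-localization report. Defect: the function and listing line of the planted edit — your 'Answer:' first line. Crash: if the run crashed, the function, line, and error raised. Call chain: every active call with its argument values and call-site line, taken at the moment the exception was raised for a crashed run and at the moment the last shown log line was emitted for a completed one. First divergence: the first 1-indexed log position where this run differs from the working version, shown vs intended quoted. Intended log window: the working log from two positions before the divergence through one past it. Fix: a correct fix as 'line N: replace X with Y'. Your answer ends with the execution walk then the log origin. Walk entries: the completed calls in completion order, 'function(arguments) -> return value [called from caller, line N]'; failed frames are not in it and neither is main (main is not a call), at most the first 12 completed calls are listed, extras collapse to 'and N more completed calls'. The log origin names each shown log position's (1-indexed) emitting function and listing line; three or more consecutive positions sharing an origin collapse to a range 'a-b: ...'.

Answer: the defect is in main at line 56.
Key fact: The log first diverges at position 13: the faulty run prints 'verify_load start: n=4 cutoff=4' where the working version prints 'verify_load start: n=4 cutoff=8'.
Crash: verify_load, line 47, TypeError.
Call chain: main -> verify_load([7, 8, 8, 6], 4) (called at line 56).
First divergence: position 13 — the shown line 'verify_load start: n=4 cutoff=4' should read 'verify_load start: n=4 cutoff=8'.
Intended log window:
  11: stage values: 8 and 2
  12: checkpoint: 4
  13: verify_load start: n=4 cutoff=8
  14: count_flags: 4 entries, threshold 8
Execution walk:
  clip_value([7, 8, 8, 6]) -> 8  [called from mix_signals, line 30]
  settle_round([7, 8, 8, 6], 8) -> 2  [called from mix_signals, line 31]
  mix_signals([7, 8, 8, 6], 8) -> 4  [called from main, line 54]
  count_flags([7, 8, 8, 6], 4) -> None  [called from verify_load, line 45]
Log origins:
  1: logged in main at line 53
  2: logged in mix_signals at line 29
  3: logged in clip_value at line 2
  4: logged in clip_value at line 7
  5: logged in settle_round at line 11
  6-9: logged in settle_round at line 16
  10: logged in settle_round at line 17
  11: logged in mix_signals at line 32
  12: logged in main at line 55
  13: logged in verify_load at line 44
  14: logged in count_flags at line 37
  15: logged in verify_load at line 46
A correct fix: line 56: replace `width` with `seed_v`.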